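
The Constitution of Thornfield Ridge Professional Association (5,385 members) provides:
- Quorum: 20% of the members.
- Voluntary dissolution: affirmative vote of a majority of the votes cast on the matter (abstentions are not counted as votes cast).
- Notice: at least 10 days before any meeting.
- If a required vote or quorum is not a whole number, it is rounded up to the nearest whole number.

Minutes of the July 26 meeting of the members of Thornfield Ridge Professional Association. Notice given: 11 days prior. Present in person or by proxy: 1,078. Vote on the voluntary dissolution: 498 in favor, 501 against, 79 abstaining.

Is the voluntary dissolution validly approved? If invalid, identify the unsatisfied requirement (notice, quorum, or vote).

Invalid — vote requirement not satisfied.

Notice: 11 days given; 10 required. Satisfied.
Quorum: 20% of 5,385 = 1,077; 1,078 present. Satisfied.
Vote: requires a majority of the votes cast (1,078 − 79 abstaining = 999); a majority of 999 is 500, so 500 needed; 498 in favor. Not satisfied.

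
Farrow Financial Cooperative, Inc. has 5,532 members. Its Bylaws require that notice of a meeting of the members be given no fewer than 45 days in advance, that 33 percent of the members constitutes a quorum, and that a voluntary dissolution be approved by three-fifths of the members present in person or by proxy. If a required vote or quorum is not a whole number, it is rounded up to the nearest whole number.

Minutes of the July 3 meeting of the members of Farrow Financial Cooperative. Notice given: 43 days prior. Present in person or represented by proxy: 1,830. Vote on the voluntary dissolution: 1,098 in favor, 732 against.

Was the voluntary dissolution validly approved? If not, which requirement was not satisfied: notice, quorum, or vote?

Invalid — notice requirement not satisfied.

Notice: 43 days given; 45 required. Not satisfied.
Quorum: 33% of 5,532 = 1,825.56, rounded up to 1,826; 1,830 present. Satisfied.
Vote: requires three-fifths of those present (1,830); 3/5 of 1830 = 1098, so 1,098 needed; 1,098 in favor. Satisfied.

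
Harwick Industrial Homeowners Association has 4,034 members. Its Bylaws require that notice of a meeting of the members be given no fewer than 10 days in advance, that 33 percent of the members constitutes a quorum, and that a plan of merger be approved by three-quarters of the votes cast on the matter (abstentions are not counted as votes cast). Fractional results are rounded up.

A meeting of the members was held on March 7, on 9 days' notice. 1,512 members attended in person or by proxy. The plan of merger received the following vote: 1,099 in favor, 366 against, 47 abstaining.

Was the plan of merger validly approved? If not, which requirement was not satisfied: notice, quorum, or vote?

Notice: 9 days given; 10 required. Not satisfied.
Quorum: 33% of 4,034 = 1,331.22, rounded up to 1,332; 1,512 present. Satisfied.
Vote: requires three-fourths of the votes cast (1,512 − 47 abstaining = 1,465); 3/4 of 1465 = 1098.75, rounded up to 1099, so 1,099 needed; 1,099 in favor. Satisfied.

Invalid — notice requirement not satisfied.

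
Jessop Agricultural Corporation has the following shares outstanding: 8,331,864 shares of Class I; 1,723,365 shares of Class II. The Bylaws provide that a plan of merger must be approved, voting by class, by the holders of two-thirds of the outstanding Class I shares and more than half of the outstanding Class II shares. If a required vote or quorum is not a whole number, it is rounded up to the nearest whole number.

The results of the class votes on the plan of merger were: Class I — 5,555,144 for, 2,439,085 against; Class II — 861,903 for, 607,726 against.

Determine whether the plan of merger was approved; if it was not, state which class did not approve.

Class I: 2/3 of 8331864 = 5554576; 5,554,576 required, 5,555,144 in favor — approved.
Class II: a majority of 1723365 is 861683; 861,683 required, 861,903 in favor — approved.

Approved — every class gave the required vote.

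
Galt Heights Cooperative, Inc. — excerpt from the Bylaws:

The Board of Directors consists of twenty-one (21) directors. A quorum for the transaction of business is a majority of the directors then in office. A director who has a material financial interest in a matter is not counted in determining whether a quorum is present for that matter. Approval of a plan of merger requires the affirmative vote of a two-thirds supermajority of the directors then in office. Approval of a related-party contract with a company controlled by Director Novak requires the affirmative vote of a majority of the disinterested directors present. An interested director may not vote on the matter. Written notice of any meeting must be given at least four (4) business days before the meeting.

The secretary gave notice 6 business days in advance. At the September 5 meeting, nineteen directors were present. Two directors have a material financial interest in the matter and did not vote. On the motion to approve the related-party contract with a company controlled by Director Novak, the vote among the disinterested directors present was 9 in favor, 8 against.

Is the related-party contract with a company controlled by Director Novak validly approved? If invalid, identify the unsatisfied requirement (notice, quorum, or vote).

Notice: 6 business days given; 4 required (6 ≥ 4). Satisfied.
Quorum: 19 present, but the 2 interested directors do not count, leaving 17. Quorum is 11. Satisfied.
Vote: the related-party contract with a company controlled by Director Novak requires a majority of the disinterested directors present (19 − 2 = 17). A majority of 17 is 9, so 9 affirmative votes are needed; 9 voted in favor. Satisfied.

Valid — all requirements satisfied.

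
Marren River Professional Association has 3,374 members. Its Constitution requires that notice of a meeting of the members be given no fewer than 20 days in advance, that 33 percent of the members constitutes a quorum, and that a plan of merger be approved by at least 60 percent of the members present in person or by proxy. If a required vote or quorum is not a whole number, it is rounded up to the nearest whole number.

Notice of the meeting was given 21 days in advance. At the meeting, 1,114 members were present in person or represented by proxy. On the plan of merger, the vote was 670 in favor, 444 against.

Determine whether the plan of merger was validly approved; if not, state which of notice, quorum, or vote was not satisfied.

Notice: 21 days given; 20 required. Satisfied.
Quorum: 33% of 3,374 = 1,113.42, rounded up to 1,114; 1,114 present. Satisfied.
Vote: requires three-fifths of those present (1,114); 3/5 of 1114 = 668.40, rounded up to 669, so 669 needed; 670 in favor. Satisfied.

Valid — all requirements satisfied.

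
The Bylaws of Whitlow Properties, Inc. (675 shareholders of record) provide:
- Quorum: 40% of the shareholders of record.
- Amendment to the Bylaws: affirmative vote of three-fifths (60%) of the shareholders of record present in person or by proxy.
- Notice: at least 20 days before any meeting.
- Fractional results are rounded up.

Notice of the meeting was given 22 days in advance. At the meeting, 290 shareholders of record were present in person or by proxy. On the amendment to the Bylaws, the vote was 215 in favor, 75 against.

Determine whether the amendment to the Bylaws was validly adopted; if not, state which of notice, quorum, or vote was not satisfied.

Valid — all requirements satisfied.

Notice: 22 days given; 20 required. Satisfied.
Quorum: 40% of 675 = 270; 290 present. Satisfied.
Vote: requires three-fifths of those present (290); 3/5 of 290 = 174, so 174 needed; 215 in favor. Satisfied.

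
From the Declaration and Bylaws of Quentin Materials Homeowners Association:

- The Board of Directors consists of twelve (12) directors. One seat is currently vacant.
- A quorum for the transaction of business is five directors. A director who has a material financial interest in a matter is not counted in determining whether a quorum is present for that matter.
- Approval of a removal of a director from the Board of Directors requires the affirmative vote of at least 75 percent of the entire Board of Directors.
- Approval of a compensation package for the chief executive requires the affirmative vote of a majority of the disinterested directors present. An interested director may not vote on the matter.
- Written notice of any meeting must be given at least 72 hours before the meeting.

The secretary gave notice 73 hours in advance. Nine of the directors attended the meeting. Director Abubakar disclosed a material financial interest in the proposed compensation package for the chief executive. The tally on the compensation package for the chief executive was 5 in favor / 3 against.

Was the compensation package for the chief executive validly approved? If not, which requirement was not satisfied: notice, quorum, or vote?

Notice: 73 hours given; 72 required (73 ≥ 72). Satisfied.
Quorum: 9 present, but the 1 interested director does not count, leaving 8. Quorum is 5. Satisfied.
Vote: the compensation package for the chief executive requires a majority of the disinterested directors present (9 − 1 = 8). A majority of 8 is 5, so 5 affirmative votes are needed; 5 voted in favor. Satisfied.

Valid — all requirements satisfied.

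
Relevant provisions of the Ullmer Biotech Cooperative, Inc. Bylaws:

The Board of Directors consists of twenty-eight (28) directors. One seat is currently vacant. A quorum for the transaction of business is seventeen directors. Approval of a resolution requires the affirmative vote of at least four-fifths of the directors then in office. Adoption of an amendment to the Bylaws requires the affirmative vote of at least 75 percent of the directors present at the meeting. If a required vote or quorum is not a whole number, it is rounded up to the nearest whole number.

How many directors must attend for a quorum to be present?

The quorum is fixed at 17.

17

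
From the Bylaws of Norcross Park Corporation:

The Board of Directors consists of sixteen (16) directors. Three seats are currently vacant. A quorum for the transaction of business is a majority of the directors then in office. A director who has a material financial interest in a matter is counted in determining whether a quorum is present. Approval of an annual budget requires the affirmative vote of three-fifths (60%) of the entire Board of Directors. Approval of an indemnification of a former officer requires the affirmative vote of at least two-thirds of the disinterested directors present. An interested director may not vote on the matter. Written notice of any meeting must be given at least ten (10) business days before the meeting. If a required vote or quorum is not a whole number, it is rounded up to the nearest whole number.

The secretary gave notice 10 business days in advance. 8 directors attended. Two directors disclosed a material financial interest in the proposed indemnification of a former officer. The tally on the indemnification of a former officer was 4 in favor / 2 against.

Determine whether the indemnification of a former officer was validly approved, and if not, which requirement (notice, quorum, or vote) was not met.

Valid — all requirements satisfied.

Notice: 10 business days given; 10 required (10 ≥ 10). Satisfied.
Quorum: 8 present (interested directors count toward quorum); quorum is 7. Satisfied.
Vote: the indemnification of a former officer requires two-thirds of the disinterested directors present (8 − 2 = 6). 2/3 of 6 = 4, so 4 affirmative votes are needed; 4 voted in favor. Satisfied.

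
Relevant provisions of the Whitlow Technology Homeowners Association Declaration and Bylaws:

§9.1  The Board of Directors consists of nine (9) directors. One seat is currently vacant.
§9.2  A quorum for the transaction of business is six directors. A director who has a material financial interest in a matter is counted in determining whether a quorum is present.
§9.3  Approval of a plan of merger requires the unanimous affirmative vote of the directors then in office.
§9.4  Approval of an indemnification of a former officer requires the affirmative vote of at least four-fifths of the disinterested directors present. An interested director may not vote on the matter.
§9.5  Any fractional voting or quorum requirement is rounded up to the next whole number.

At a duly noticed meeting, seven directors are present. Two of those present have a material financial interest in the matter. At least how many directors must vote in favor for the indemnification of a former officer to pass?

The indemnification of a former officer requires four-fifths of the disinterested directors present (7 − 2 = 5).
4/5 of 5 = 4.

4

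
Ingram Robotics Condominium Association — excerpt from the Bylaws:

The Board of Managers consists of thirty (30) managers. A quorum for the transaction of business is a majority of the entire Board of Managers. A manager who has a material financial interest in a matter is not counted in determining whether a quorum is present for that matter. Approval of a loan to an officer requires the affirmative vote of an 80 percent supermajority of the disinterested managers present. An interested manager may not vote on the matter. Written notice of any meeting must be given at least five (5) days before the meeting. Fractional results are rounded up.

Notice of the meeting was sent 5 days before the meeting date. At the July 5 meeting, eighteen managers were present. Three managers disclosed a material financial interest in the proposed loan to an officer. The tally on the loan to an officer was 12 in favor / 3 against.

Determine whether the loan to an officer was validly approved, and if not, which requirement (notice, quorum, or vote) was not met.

Invalid — quorum requirement not satisfied.

Notice: 5 days given; 5 required (5 ≥ 5). Satisfied.
Quorum: 18 present, but the 3 interested managers do not count, leaving 15. Quorum is 16. Not satisfied.
Vote: the loan to an officer requires four-fifths of the disinterested managers present (18 − 3 = 15). 4/5 of 15 = 12, so 12 affirmative votes are needed; 12 voted in favor. Satisfied. (Moot — without a quorum no business can be validly transacted.)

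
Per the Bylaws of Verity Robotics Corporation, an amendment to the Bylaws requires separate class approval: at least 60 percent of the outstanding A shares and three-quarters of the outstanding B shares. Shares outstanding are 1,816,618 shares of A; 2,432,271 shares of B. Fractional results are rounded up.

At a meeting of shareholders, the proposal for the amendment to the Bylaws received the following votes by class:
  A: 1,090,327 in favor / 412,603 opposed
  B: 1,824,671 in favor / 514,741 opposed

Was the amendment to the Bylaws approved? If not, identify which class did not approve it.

Approved — every class gave the required vote.

A: 3/5 of 1816618 = 1089970.80, rounded up to 1089971; 1,089,971 required, 1,090,327 in favor — approved.
B: 3/4 of 2432271 = 1824203.25, rounded up to 1824204; 1,824,204 required, 1,824,671 in favor — approved.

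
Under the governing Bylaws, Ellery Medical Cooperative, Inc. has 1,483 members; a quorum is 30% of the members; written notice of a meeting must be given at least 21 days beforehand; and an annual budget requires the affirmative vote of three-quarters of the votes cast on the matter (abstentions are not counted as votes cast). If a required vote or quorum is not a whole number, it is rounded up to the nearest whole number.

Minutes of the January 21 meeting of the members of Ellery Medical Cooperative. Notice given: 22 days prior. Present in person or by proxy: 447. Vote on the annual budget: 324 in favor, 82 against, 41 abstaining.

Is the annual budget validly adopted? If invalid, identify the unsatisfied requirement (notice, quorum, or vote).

Notice: 22 days given; 21 required. Satisfied.
Quorum: 30% of 1,483 = 444.90, rounded up to 445; 447 present. Satisfied.
Vote: requires three-fourths of the votes cast (447 − 41 abstaining = 406); 3/4 of 406 = 304.50, rounded up to 305, so 305 needed; 324 in favor. Satisfied.

Valid — all requirements satisfied.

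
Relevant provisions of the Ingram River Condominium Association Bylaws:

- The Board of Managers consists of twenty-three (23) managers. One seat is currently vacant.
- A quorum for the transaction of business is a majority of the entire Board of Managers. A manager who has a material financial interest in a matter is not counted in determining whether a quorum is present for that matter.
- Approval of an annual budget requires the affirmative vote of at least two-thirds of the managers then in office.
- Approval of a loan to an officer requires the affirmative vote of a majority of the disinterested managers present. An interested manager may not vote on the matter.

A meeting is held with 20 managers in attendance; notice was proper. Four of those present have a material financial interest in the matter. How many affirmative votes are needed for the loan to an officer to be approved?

The loan to an officer requires a majority of the disinterested managers present (20 − 4 = 16).
A majority of 16 is 9.

9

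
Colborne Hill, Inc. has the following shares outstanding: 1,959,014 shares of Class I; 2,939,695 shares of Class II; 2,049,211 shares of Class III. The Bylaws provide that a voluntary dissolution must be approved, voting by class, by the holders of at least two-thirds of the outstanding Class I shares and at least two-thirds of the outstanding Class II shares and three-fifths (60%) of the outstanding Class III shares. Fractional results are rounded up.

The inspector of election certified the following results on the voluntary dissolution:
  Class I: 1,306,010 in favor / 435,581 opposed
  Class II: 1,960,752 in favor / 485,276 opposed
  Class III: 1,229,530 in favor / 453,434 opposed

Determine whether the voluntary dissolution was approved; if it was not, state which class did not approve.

Class I: 2/3 of 1959014 = 1306009.33, rounded up to 1306010; 1,306,010 required, 1,306,010 in favor — approved.
Class II: 2/3 of 2939695 = 1959796.67, rounded up to 1959797; 1,959,797 required, 1,960,752 in favor — approved.
Class III: 3/5 of 2049211 = 1229526.60, rounded up to 1229527; 1,229,527 required, 1,229,530 in favor — approved.

Approved — every class gave the required vote.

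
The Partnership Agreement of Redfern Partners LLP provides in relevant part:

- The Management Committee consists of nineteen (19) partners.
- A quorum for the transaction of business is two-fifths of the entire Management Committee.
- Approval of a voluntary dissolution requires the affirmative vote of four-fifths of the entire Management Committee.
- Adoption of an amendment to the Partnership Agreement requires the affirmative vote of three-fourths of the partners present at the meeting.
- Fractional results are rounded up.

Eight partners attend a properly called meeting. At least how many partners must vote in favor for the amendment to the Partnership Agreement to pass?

The amendment to the Partnership Agreement requires three-fourths of the partners present (8).
3/4 of 8 = 6.

6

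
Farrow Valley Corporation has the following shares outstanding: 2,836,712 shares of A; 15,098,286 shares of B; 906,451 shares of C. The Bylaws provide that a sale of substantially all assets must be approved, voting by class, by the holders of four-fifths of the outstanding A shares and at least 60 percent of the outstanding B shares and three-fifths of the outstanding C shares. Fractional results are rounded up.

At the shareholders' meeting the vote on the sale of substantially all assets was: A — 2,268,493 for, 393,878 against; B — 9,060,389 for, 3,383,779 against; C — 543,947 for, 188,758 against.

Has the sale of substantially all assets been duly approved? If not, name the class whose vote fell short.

A: 4/5 of 2836712 = 2269369.60, rounded up to 2269370; 2,269,370 required, 2,268,493 in favor — not approved.
B: 3/5 of 15098286 = 9058971.60, rounded up to 9058972; 9,058,972 required, 9,060,389 in favor — approved.
C: 3/5 of 906451 = 543870.60, rounded up to 543871; 543,871 required, 543,947 in favor — approved.

Not approved — the A shares did not give the required vote.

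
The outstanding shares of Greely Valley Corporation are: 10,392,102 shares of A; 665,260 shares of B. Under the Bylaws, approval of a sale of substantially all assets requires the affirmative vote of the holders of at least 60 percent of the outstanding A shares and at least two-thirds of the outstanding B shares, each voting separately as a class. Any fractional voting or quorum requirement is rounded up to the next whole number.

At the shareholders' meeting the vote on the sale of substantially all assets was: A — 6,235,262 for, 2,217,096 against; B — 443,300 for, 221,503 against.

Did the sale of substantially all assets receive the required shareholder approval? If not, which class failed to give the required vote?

A: 3/5 of 10392102 = 6235261.20, rounded up to 6235262; 6,235,262 required, 6,235,262 in favor — approved.
B: 2/3 of 665260 = 443506.67, rounded up to 443507; 443,507 required, 443,300 in favor — not approved.

Not approved — the B shares did not give the required vote.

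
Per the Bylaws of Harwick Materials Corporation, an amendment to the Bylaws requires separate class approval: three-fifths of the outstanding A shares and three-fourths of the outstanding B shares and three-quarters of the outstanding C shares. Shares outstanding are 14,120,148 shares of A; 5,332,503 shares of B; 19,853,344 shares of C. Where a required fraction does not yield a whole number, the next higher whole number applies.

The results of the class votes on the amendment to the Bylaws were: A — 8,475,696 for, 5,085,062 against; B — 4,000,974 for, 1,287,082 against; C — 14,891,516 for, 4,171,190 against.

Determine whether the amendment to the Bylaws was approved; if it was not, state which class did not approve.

Approved — every class gave the required vote.

A: 3/5 of 14120148 = 8472088.80, rounded up to 8472089; 8,472,089 required, 8,475,696 in favor — approved.
B: 3/4 of 5332503 = 3999377.25, rounded up to 3999378; 3,999,378 required, 4,000,974 in favor — approved.
C: 3/4 of 19853344 = 14890008; 14,890,008 required, 14,891,516 in favor — approved.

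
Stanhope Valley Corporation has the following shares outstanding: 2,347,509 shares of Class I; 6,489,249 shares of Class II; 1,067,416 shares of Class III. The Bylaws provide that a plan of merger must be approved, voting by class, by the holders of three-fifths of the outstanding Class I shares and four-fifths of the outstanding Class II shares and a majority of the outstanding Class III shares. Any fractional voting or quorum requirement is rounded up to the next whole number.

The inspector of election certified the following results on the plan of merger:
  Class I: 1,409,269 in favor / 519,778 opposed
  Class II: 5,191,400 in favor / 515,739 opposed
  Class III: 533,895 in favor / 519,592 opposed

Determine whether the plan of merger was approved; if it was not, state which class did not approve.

Class I: 3/5 of 2347509 = 1408505.40, rounded up to 1408506; 1,408,506 required, 1,409,269 in favor — approved.
Class II: 4/5 of 6489249 = 5191399.20, rounded up to 5191400; 5,191,400 required, 5,191,400 in favor — approved.
Class III: a majority of 1067416 is 533709; 533,709 required, 533,895 in favor — approved.

Approved — every class gave the required vote.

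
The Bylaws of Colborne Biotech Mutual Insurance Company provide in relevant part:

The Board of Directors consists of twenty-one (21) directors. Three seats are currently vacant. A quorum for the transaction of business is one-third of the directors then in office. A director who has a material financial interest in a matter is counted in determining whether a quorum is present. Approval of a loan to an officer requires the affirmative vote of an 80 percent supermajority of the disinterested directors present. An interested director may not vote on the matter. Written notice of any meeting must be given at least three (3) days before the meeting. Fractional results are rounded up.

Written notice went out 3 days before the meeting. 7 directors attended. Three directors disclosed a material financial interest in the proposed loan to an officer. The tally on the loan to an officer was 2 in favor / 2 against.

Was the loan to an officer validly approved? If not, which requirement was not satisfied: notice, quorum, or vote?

Notice: 3 days given; 3 required (3 ≥ 3). Satisfied.
Quorum: 7 present (interested directors count toward quorum); quorum is 6. Satisfied.
Vote: the loan to an officer requires four-fifths of the disinterested directors present (7 − 3 = 4). 4/5 of 4 = 3.20, rounded up to 4, so 4 affirmative votes are needed; 2 voted in favor. Not satisfied.

Invalid — vote requirement not satisfied.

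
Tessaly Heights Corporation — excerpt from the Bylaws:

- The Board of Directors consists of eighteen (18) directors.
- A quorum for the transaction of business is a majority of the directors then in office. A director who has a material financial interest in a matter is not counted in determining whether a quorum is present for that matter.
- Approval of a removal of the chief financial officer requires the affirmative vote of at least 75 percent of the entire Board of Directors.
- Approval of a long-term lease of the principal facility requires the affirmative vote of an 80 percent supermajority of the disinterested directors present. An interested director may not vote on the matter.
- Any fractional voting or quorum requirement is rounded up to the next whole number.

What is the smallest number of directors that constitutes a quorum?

10

A majority of 18 is 10.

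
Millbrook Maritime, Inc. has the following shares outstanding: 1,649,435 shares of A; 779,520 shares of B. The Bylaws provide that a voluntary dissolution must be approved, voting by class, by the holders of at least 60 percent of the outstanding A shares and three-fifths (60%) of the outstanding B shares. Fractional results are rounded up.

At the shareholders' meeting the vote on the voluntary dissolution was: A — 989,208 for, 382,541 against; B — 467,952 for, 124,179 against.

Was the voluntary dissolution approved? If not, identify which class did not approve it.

A: 3/5 of 1649435 = 989661; 989,661 required, 989,208 in favor — not approved.
B: 3/5 of 779520 = 467712; 467,712 required, 467,952 in favor — approved.

Not approved — the A shares did not give the required vote.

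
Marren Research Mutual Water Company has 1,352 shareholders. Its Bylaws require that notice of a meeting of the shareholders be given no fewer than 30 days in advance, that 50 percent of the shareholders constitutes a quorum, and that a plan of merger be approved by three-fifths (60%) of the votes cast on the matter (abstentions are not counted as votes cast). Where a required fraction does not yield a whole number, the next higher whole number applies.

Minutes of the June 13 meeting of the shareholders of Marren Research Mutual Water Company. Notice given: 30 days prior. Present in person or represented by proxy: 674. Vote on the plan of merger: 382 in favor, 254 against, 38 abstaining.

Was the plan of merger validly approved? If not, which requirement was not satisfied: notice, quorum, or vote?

Notice: 30 days given; 30 required. Satisfied.
Quorum: 50% of 1,352 = 676; 674 present. Not satisfied.
Vote: requires three-fifths of the votes cast (674 − 38 abstaining = 636); 3/5 of 636 = 381.60, rounded up to 382, so 382 needed; 382 in favor. Satisfied.

Invalid — quorum requirement not satisfied.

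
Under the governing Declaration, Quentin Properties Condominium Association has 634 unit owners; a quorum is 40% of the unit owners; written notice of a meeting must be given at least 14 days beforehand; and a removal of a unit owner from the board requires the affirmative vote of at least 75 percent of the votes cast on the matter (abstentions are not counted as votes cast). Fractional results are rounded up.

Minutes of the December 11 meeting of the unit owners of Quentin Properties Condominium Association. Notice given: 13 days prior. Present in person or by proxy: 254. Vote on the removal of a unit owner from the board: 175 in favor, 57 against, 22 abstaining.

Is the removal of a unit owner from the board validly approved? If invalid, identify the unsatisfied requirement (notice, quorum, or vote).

Notice: 13 days given; 14 required. Not satisfied.
Quorum: 40% of 634 = 253.60, rounded up to 254; 254 present. Satisfied.
Vote: requires three-fourths of the votes cast (254 − 22 abstaining = 232); 3/4 of 232 = 174, so 174 needed; 175 in favor. Satisfied.

Invalid — notice requirement not satisfied.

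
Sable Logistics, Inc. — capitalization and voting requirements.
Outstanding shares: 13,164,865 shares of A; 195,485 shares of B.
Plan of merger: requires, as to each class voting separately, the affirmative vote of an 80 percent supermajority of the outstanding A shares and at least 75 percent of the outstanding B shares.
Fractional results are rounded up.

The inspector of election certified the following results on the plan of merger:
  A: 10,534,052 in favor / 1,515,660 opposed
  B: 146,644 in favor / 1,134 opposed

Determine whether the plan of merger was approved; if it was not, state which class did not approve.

Approved — every class gave the required vote.

A: 4/5 of 13164865 = 10531892; 10,531,892 required, 10,534,052 in favor — approved.
B: 3/4 of 195485 = 146613.75, rounded up to 146614; 146,614 required, 146,644 in favor — approved.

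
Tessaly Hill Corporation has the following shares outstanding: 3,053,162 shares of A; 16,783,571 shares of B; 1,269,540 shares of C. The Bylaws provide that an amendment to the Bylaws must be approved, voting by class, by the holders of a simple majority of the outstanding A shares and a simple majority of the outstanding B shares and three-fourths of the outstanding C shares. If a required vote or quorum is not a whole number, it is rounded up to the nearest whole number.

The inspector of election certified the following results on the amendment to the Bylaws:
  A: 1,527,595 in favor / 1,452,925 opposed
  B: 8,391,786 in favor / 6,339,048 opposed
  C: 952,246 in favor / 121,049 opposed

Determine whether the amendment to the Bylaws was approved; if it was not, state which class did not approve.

A: a majority of 3053162 is 1526582; 1,526,582 required, 1,527,595 in favor — approved.
B: a majority of 16783571 is 8391786; 8,391,786 required, 8,391,786 in favor — approved.
C: 3/4 of 1269540 = 952155; 952,155 required, 952,246 in favor — approved.

Approved — every class gave the required vote.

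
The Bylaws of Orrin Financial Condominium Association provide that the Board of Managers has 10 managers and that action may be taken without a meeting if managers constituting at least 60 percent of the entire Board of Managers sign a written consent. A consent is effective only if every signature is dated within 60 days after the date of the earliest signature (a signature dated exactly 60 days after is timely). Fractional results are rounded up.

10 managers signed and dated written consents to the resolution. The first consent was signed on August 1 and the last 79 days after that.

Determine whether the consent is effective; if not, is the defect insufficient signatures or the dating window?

Signatures required: at least 60 percent of 10 — 3/5 of 10 = 6, so 6 needed; 10 signed. Sufficient.
Dating window: the latest signature is 79 days after the earliest; the limit is 60 days. Outside the window.

Not effective — dating-window requirement not satisfied.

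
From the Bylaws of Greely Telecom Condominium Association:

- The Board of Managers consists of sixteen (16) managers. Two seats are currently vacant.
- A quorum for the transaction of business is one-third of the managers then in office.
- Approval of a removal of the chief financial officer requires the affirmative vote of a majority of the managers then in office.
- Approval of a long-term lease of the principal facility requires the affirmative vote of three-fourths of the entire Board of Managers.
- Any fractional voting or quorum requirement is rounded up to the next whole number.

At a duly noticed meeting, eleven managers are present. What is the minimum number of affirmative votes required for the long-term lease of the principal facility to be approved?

12

The long-term lease of the principal facility requires three-fourths of the entire Board of Managers (16).
3/4 of 16 = 12.
(Only 11 can vote, so the long-term lease of the principal facility cannot pass at this meeting, but the required vote is still 12.)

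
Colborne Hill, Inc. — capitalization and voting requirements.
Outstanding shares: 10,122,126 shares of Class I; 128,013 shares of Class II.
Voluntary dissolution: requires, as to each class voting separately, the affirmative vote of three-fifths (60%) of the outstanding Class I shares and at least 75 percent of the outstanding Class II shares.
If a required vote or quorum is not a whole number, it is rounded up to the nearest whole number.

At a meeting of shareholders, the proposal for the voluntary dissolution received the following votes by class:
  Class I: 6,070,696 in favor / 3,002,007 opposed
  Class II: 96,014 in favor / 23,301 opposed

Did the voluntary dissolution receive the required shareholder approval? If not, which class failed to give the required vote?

Class I: 3/5 of 10122126 = 6073275.60, rounded up to 6073276; 6,073,276 required, 6,070,696 in favor — not approved.
Class II: 3/4 of 128013 = 96009.75, rounded up to 96010; 96,010 required, 96,014 in favor — approved.

Not approved — the Class I shares did not give the required vote.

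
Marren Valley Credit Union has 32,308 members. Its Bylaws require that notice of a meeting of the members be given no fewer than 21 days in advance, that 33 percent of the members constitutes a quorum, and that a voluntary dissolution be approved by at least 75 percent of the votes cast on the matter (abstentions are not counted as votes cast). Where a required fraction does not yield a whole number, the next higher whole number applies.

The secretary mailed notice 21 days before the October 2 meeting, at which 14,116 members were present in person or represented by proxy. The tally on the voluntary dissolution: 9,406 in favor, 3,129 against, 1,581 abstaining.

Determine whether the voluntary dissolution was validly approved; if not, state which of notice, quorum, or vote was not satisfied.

Valid — all requirements satisfied.

Notice: 21 days given; 21 required. Satisfied.
Quorum: 33% of 32,308 = 10,661.64, rounded up to 10,662; 14,116 present. Satisfied.
Vote: requires three-fourths of the votes cast (14,116 − 1,581 abstaining = 12,535); 3/4 of 12535 = 9401.25, rounded up to 9402, so 9,402 needed; 9,406 in favor. Satisfied.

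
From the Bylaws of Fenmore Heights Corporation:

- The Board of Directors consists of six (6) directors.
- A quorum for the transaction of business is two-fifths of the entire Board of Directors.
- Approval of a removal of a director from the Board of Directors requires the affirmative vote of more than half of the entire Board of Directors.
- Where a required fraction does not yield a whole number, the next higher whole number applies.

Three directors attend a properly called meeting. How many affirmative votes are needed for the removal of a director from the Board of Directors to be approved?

4

The removal of a director from the Board of Directors requires a majority of the entire Board of Directors (6).
A majority of 6 is 4.
(Only 3 can vote, so the removal of a director from the Board of Directors cannot pass at this meeting, but the required vote is still 4.)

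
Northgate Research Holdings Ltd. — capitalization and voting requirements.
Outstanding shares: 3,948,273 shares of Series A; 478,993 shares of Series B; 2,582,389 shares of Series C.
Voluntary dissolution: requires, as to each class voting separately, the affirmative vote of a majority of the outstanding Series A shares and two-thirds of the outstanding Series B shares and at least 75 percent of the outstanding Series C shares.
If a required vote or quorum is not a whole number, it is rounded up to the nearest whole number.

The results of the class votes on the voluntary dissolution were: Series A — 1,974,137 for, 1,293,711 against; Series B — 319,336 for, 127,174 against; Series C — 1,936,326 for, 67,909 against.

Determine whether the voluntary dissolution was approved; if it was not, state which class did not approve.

Not approved — the Series C shares did not give the required vote.

Series A: a majority of 3948273 is 1974137; 1,974,137 required, 1,974,137 in favor — approved.
Series B: 2/3 of 478993 = 319328.67, rounded up to 319329; 319,329 required, 319,336 in favor — approved.
Series C: 3/4 of 2582389 = 1936791.75, rounded up to 1936792; 1,936,792 required, 1,936,326 in favor — not approved.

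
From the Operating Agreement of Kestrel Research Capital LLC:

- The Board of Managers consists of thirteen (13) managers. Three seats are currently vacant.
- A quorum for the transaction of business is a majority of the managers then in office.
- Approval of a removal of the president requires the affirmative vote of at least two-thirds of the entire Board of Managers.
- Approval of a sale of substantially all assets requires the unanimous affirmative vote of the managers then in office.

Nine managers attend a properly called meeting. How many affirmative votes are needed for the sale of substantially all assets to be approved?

10

The sale of substantially all assets requires the unanimous vote of the managers then in office (10).
Unanimous means all 10.
(Only 9 can vote, so the sale of substantially all assets cannot pass at this meeting, but the required vote is still 10.)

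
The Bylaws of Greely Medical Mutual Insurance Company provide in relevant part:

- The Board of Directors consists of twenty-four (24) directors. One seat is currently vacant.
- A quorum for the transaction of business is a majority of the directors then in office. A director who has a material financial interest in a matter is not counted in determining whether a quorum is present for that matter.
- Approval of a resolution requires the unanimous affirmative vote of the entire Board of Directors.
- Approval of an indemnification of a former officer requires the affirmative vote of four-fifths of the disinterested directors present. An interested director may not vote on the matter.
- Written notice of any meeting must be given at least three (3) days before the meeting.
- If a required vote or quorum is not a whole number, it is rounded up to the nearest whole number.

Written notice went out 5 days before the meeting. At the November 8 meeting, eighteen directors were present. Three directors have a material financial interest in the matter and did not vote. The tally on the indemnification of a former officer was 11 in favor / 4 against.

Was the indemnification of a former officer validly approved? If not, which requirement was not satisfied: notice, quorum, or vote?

Notice: 5 days given; 3 required (5 ≥ 3). Satisfied.
Quorum: 18 present, but the 3 interested directors do not count, leaving 15. Quorum is 12. Satisfied.
Vote: the indemnification of a former officer requires four-fifths of the disinterested directors present (18 − 3 = 15). 4/5 of 15 = 12, so 12 affirmative votes are needed; 11 voted in favor. Not satisfied.

Invalid — vote requirement not satisfied.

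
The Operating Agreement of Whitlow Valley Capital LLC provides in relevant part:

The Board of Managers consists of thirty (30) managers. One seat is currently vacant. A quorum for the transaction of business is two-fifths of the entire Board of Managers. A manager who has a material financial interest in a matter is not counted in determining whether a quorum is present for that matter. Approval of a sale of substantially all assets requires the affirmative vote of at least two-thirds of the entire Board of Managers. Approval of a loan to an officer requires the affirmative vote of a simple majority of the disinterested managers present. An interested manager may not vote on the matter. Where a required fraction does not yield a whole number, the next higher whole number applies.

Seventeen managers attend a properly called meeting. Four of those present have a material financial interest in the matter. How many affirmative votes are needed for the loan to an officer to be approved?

7

The loan to an officer requires a majority of the disinterested managers present (17 − 4 = 13).
A majority of 13 is 7.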